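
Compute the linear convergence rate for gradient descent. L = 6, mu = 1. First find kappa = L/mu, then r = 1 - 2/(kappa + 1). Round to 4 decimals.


Step 1: Compute the condition number.
kappa = L/mu = 6/1 = 6.0
Step 2: Compute the convergence rate.
r = 1 - 2/(kappa + 1) = 1 - 2*mu/(L + mu) = (L - mu)/(L + mu) = 5/7 = 0.7143


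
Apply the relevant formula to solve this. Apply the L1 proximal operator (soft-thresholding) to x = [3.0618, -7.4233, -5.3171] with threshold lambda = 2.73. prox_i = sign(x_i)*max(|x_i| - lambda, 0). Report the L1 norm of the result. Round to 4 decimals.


Soft-thresholding with lambda = 2.73:
prox(3.0618) = sign(3.0618)*max(|3.0618| - 2.73, 0) = 0.3318
prox(-7.4233) = sign(-7.4233)*max(|-7.4233| - 2.73, 0) = -4.6933
prox(-5.3171) = sign(-5.3171)*max(|-5.3171| - 2.73, 0) = -2.5871
prox(x) = [0.3318, -4.6933, -2.5871]
||prox(x)||_1 = 0.3318 + 4.6933 + 2.5871 = 7.6122


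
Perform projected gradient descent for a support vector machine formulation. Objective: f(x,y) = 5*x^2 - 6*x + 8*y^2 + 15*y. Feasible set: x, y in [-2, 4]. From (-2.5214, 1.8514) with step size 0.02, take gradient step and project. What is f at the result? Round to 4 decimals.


Step 1: Compute gradient at (-2.5214, 1.8514).
grad_x = 2*5*-2.5214 - 6 = -31.214
grad_y = 2*8*1.8514 + 15 = 44.6224
Step 2: Gradient step.
x_raw = -2.5214 - 0.02*-31.214 = -1.8971
y_raw = 1.8514 - 0.02*44.6224 = 0.959
Step 3: Project onto [-2, 4].
x_proj = clip(-1.8971) = -1.8971
y_proj = clip(0.959) = 0.959
Step 4: Evaluate f.
f(-1.8971, 0.959) = 51.119


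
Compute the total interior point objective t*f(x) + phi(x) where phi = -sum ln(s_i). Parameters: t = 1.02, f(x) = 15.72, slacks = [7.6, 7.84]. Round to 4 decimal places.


Step 1: Compute log-barrier.
ln values: [2.0281, 2.0592]
phi = -(2.0281 + 2.0592) = -4.0874
Step 2: Compute augmented objective.
t*f(x) = 1.02*15.72 = 16.0344
Total = 16.0344 - 4.0874 = 11.947


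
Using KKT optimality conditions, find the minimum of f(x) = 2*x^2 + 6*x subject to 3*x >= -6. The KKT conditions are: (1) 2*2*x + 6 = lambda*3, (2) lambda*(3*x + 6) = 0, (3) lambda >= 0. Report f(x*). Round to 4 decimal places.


Step 1: Try lambda = 0 (constraint inactive).
Stationarity: 2*2*x + 6 = 0
x* = -6/(2*2) = -1.5
Check constraint: 3*-1.5 = -4.5 >= -6 -- satisfied.
Step 2: Compute optimal value.
f(x*) = 2*(-1.5)^2 + 6*(-1.5) = -4.5


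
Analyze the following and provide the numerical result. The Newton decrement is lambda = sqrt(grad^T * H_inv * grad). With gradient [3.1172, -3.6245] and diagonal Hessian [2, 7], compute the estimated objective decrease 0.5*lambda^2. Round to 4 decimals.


Step 1: H is diagonal, so H^(-1) * g = [1.5586, -0.5178].
Step 2: g^T H^(-1) g = sum_i g_i^2 / H_ii
  = (3.1172)^2/2 + (-3.6245)^2/7
  = 4.8585 + 1.8767 = 6.7352
Step 3: Objective decrease = 0.5 * g^T H^(-1) g = 3.3676


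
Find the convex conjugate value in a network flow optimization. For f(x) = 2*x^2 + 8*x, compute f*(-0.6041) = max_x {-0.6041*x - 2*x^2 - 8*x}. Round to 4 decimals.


f*(y) = sup_x {y*x - a*x^2 - b*x} = sup_x {(y-b)*x - a*x^2}
FOC: (y - b) - 2a*x = 0 => x* = (y - b)/(2a)
x* = (-0.6041 - 8)/(2*2) = -2.151
f*(-0.6041) = (y-b)^2/(4a) = (-0.6041 - 8)^2/(4*2)
= 74.0305/8 = 9.2538


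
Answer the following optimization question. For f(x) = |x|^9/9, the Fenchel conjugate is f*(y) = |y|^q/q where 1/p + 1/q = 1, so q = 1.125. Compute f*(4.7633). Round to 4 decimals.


The conjugate exponent q satisfies 1/p + 1/q = 1.
p = 9, so q = 9/(9 - 1) = 1.125
|y|^q = 4.7633^1.125 = 5.7896
f*(4.7633) = 5.7896 / 1.125 = 5.1463


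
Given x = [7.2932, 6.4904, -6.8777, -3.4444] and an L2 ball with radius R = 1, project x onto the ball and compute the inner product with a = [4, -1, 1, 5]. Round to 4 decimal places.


Step 1: Compute ||x|| (intermediates to 6 decimals).
||x|| = sqrt(7.2932^2 + 6.4904^2 + (-6.8777)^2 + (-3.4444)^2) = 12.429107
Step 2: Project.
Since ||x|| > R, scale = R/||x|| = 1/12.429107 = 0.080456, proj(x) = scale * x
proj(x) = [0.586782, 0.522192, -0.553352, -0.277123]
Step 3: Dot product.
a^T * proj(x) = 4*0.586782 - 1*0.522192 + 1*(-0.553352) + 5*(-0.277123) = -0.114


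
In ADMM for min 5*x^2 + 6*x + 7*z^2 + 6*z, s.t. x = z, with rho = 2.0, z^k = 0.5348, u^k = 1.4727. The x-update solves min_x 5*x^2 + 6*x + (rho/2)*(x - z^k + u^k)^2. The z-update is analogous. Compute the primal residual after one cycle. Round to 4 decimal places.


ADMM iteration with rho = 2.0, z^k = 0.5348, u^k = 1.4727
Step 1: x-update.
Minimize 5*x^2 + 6*x + (2.0/2)*(x - 0.5348 + 1.4727)^2
FOC: (2*5 + 2.0)*x = -6 + 2.0*(0.5348 - 1.4727)
x^{k+1} = -0.6563
Step 2: z-update.
Minimize 7*z^2 + 6*z + (2.0/2)*(-0.6563 - z + 1.4727)^2
FOC: (2*7 + 2.0)*z = -6 + 2.0*(-0.6563 + 1.4727)
z^{k+1} = -0.273
Step 3: u-update.
u^{k+1} = 1.4727 - 0.6563 + 0.273 = 1.0893
Step 4: Primal residual = |-0.6563 + 0.273| = 0.3834


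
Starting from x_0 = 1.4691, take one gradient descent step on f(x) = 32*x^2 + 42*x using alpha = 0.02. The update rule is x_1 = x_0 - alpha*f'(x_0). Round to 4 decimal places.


We compute the gradient at x_0 and apply the update.
f'(x) = 64*x + 42
f'(1.4691) = 64*1.4691 + 42 = 136.0224
x_1 = 1.4691 - 0.02*136.0224 = -1.2513


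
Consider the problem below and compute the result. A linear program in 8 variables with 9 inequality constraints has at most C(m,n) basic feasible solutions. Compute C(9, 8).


Each vertex corresponds to some choice of n active constraints out of m, so the number of vertices is at most C(m, n) = m! / (n!(m-n)!).
m = 9, n = 8
Numerator: 9 * 8 * 7 * 6 * 5 * 4 * 3 * 2
Denominator: 8! = 40320
C(9, 8) = 9


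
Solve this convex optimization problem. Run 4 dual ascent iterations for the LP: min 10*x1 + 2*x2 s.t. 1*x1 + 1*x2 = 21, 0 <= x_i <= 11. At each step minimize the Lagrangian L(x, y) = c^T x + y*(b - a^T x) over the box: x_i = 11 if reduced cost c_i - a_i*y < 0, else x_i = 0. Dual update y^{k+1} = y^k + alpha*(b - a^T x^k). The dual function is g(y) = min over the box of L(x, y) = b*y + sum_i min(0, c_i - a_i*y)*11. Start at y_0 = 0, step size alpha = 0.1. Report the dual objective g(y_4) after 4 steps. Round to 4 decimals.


Dual ascent for LP: min 10*x1 + 2*x2, 1*x1 + 1*x2 = 21, 0 <= x_i <= 11
Step 1: y^k = 0.0, reduced costs: (10.0, 2.0)
  x^k = (0.0, 0.0), subgradient = b - a^T x = 21.0
  y^{k+1} = 0.0 + 0.1*21.0 = 2.1
Step 2: y^k = 2.1, reduced costs: (7.9, -0.1)
  x^k = (0.0, 11.0), subgradient = b - a^T x = 10.0
  y^{k+1} = 2.1 + 0.1*10.0 = 3.1
Step 3: y^k = 3.1, reduced costs: (6.9, -1.1)
  x^k = (0.0, 11.0), subgradient = b - a^T x = 10.0
  y^{k+1} = 3.1 + 0.1*10.0 = 4.1
Step 4: y^k = 4.1, reduced costs: (5.9, -2.1)
  x^k = (0.0, 11.0), subgradient = b - a^T x = 10.0
  y^{k+1} = 4.1 + 0.1*10.0 = 5.1
Dual objective at y_4 = 5.1: reduced costs (4.9, -3.1), box minimizer x = (0.0, 11.0)
g(y_4) = b*y + (c1 - a1*y)*x1 + (c2 - a2*y)*x2 = 21*5.1 + 4.9*0.0 + (-3.1)*11.0 = 107.1 + 0.0 - 34.1 = 73.0


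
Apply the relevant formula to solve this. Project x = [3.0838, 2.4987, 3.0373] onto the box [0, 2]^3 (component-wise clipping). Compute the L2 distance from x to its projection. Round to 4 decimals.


Project each component onto [0, 2].
clip(3.0838) = 2.0, clip(2.4987) = 2.0, clip(3.0373) = 2.0
Projection = [2.0, 2.0, 2.0]
Squared diffs: [1.1746, 0.2487, 1.076]
Distance = sqrt(2.4993) = 1.5809


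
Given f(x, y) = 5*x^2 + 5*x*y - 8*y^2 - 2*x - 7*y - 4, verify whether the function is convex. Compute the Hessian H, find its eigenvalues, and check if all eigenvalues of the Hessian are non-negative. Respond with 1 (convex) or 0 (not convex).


The Hessian of f(x,y) = 5*x^2 + 5*x*y - 8*y^2 - 2*x - 7*y - 4 is:
H = [[10, 5], [5, -16]]
Trace = 10 - 16 = -6
Determinant = 10*-16 - (5)^2 = -185
Discriminant = (-6)^2 - 4*-185 = 776.0
Eigenvalues: lambda_1 = -16.9284, lambda_2 = 10.9284
The function is not convex.

0


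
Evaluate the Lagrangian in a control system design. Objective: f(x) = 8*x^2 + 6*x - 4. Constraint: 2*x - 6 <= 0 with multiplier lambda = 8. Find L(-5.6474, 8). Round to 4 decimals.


Step 1: Evaluate f(x).
f(-5.6474) = 8*(-5.6474)^2 + 6*(-5.6474) - 4 = 217.2606
Step 2: Evaluate g(x).
g(-5.6474) = 2*-5.6474 - 6 = -17.2948
Step 3: Compute Lagrangian.
L = 217.2606 + 8*-17.2948 = 78.9022


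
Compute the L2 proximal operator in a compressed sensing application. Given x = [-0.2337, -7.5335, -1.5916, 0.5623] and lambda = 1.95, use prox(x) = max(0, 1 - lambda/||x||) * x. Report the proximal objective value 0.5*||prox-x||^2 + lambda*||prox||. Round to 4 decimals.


Step 1: Compute ||x||.
||x|| = 7.7238
Step 2: Compute scaling factor.
scale = max(0, 1 - 1.95/7.7238) = 0.7475
Step 3: prox(x) = [-0.1747, -5.6316, -1.1898, 0.4203]
||prox(x)|| = 5.7738
Step 4: Proximal objective.
0.5*||prox-x||^2 = 1.9013
lambda*||prox|| = 11.2589
Total = 13.1602


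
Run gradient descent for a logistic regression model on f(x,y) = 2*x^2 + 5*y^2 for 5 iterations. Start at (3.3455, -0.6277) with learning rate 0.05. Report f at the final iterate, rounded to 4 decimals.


Gradient descent on f(x,y) = 2*x^2 + 5*y^2.
Starting point: (3.3455, -0.6277), alpha = 0.05
Step 1: grad_x = 2*2*3.3455 = 13.382, grad_y = 2*5*-0.6277 = -6.277
  x_1 = 3.3455 - 0.05*13.382 = 2.6764
  y_1 = -0.6277 - 0.05*-6.277 = -0.3139
Step 2: grad_x = 2*2*2.6764 = 10.7056, grad_y = 2*5*-0.3139 = -3.1385
  x_2 = 2.6764 - 0.05*10.7056 = 2.1411
  y_2 = -0.3139 - 0.05*-3.1385 = -0.1569
Step 3: grad_x = 2*2*2.1411 = 8.5645, grad_y = 2*5*-0.1569 = -1.5693
  x_3 = 2.1411 - 0.05*8.5645 = 1.7129
  y_3 = -0.1569 - 0.05*-1.5693 = -0.0785
Step 4: grad_x = 2*2*1.7129 = 6.8516, grad_y = 2*5*-0.0785 = -0.7846
  x_4 = 1.7129 - 0.05*6.8516 = 1.3703
  y_4 = -0.0785 - 0.05*-0.7846 = -0.0392
Step 5: grad_x = 2*2*1.3703 = 5.4813, grad_y = 2*5*-0.0392 = -0.3923
  x_5 = 1.3703 - 0.05*5.4813 = 1.0963
  y_5 = -0.0392 - 0.05*-0.3923 = -0.0196
f(1.0963, -0.0196) = 2*1.0963^2 + 5*(-0.0196)^2 = 2.4055


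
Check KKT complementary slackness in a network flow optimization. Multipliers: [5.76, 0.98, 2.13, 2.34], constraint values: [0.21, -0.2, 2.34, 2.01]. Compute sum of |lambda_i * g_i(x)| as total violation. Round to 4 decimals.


KKT complementary slackness check:
lambda_1 * g_1 = 5.76 * 0.21 = 1.2096
lambda_2 * g_2 = 0.98 * -0.2 = -0.196
lambda_3 * g_3 = 2.13 * 2.34 = 4.9842
lambda_4 * g_4 = 2.34 * 2.01 = 4.7034
Total violation = 1.2096 + 0.196 + 4.9842 + 4.7034 = 11.0932


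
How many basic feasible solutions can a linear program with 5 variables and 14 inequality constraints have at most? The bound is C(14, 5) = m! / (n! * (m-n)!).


Each vertex corresponds to some choice of n active constraints out of m, so the number of vertices is at most C(m, n) = m! / (n!(m-n)!).
m = 14, n = 5
Numerator: 14 * 13 * 12 * 11 * 10
Denominator: 5! = 120
C(14, 5) = 2002


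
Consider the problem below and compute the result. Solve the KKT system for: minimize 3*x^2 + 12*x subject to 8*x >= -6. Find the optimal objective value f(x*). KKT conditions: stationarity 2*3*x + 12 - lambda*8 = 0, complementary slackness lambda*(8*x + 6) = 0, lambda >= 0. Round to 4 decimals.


Step 1: Try lambda = 0 (constraint inactive).
x_unc = -12/(2*3) = -2.0
Check: 8*-2.0 = -16.0 < -6 -- violated!
Step 2: Constraint must be active: 8*x = -6
x* = -6/8 = -0.75
lambda = (2*3*(-0.75) + 12)/8 = 0.9375
Step 3: Compute optimal value.
f(x*) = 3*(-0.75)^2 + 12*(-0.75) = -7.3125


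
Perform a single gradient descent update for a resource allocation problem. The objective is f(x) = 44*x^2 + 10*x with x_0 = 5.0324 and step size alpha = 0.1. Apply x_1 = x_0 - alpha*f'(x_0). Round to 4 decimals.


We compute the gradient at x_0 and apply the update.
f'(x) = 88*x + 10
f'(5.0324) = 88*5.0324 + 10 = 452.8512
x_1 = 5.0324 - 0.1*452.8512 = -40.2527


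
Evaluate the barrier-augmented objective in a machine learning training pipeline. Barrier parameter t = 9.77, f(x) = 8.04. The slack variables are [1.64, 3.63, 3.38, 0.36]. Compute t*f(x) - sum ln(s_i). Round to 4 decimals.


Step 1: Compute log-barrier.
ln values: [0.4947, 1.2892, 1.2179, -1.0217]
phi = -(0.4947 + 1.2892 + 1.2179 - 1.0217) = -1.9802
Step 2: Compute augmented objective.
t*f(x) = 9.77*8.04 = 78.5508
Total = 78.5508 - 1.9802 = 76.5706


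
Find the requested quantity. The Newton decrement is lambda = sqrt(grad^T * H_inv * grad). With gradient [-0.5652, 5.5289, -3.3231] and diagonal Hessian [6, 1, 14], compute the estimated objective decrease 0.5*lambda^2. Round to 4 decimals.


Step 1: H is diagonal, so H^(-1) * g = [-0.0942, 5.5289, -0.2374].
Step 2: g^T H^(-1) g = sum_i g_i^2 / H_ii
  = (-0.5652)^2/6 + (5.5289)^2/1 + (-3.3231)^2/14
  = 0.0532 + 30.5687 + 0.7888 = 31.4108
Step 3: Objective decrease = 0.5 * g^T H^(-1) g = 15.7054


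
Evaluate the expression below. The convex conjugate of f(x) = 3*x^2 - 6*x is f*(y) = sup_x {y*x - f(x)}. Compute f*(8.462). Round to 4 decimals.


f*(y) = sup_x {y*x - a*x^2 - b*x} = sup_x {(y-b)*x - a*x^2}
FOC: (y - b) - 2a*x = 0 => x* = (y - b)/(2a)
x* = (8.462 + 6)/(2*3) = 2.4103
f*(8.462) = (y-b)^2/(4a) = (8.462 + 6)^2/(4*3)
= 209.1494/12 = 17.4291


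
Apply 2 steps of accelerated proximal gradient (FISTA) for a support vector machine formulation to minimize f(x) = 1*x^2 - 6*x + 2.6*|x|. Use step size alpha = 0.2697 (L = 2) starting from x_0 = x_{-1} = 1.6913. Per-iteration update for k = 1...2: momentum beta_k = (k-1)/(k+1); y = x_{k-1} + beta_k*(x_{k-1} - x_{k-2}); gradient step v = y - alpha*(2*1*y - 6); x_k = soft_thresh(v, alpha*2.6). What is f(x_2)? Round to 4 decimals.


FISTA on f(x) = 1*x^2 - 6*x + 2.6*|x|
L = 2, alpha = 0.2697
Iteration 1: beta = 0.0, y = 1.6913 + 0.0*(1.6913 - 1.6913) = 1.6913
  grad(y) = -2.6174, v = y - alpha*grad = 2.3972
  prox(v) = soft_thresh(2.3972, 0.7012) = 1.696
Iteration 2: beta = 0.3333, y = 1.696 + 0.3333*(1.696 - 1.6913) = 1.6976
  grad(y) = -2.6049, v = y - alpha*grad = 2.4001
  prox(v) = soft_thresh(2.4001, 0.7012) = 1.6989
f(x_2) = 1*1.6989^2 - 6*1.6989 + 2.6*|1.6989| = -2.89


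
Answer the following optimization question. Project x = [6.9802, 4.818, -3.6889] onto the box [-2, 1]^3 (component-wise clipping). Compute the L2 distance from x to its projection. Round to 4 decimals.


Project each component onto [-2, 1].
clip(6.9802) = 1.0, clip(4.818) = 1.0, clip(-3.6889) = -2.0
Projection = [1.0, 1.0, -2.0]
Squared diffs: [35.7628, 14.5771, 2.8524]
Distance = sqrt(53.1923) = 7.2933


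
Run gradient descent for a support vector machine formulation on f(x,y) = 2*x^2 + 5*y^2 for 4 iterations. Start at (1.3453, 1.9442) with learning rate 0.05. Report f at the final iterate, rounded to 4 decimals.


Gradient descent on f(x,y) = 2*x^2 + 5*y^2.
Starting point: (1.3453, 1.9442), alpha = 0.05
Step 1: grad_x = 2*2*1.3453 = 5.3812, grad_y = 2*5*1.9442 = 19.442
  x_1 = 1.3453 - 0.05*5.3812 = 1.0762
  y_1 = 1.9442 - 0.05*19.442 = 0.9721
Step 2: grad_x = 2*2*1.0762 = 4.305, grad_y = 2*5*0.9721 = 9.721
  x_2 = 1.0762 - 0.05*4.305 = 0.861
  y_2 = 0.9721 - 0.05*9.721 = 0.4861
Step 3: grad_x = 2*2*0.861 = 3.444, grad_y = 2*5*0.4861 = 4.8605
  x_3 = 0.861 - 0.05*3.444 = 0.6888
  y_3 = 0.4861 - 0.05*4.8605 = 0.243
Step 4: grad_x = 2*2*0.6888 = 2.7552, grad_y = 2*5*0.243 = 2.4303
  x_4 = 0.6888 - 0.05*2.7552 = 0.551
  y_4 = 0.243 - 0.05*2.4303 = 0.1215
f(0.551, 0.1215) = 2*0.551^2 + 5*0.1215^2 = 0.6811


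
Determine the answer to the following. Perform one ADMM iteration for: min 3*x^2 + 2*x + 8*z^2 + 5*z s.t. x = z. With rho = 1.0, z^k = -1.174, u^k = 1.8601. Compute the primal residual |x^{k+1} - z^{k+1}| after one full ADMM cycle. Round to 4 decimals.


ADMM iteration with rho = 1.0, z^k = -1.174, u^k = 1.8601
Step 1: x-update.
Minimize 3*x^2 + 2*x + (1.0/2)*(x + 1.174 + 1.8601)^2
FOC: (2*3 + 1.0)*x = -2 + 1.0*(-1.174 - 1.8601)
x^{k+1} = -0.7192
Step 2: z-update.
Minimize 8*z^2 + 5*z + (1.0/2)*(-0.7192 - z + 1.8601)^2
FOC: (2*8 + 1.0)*z = -5 + 1.0*(-0.7192 + 1.8601)
z^{k+1} = -0.227
Step 3: u-update.
u^{k+1} = 1.8601 - 0.7192 + 0.227 = 1.3679
Step 4: Primal residual = |-0.7192 + 0.227| = 0.4922


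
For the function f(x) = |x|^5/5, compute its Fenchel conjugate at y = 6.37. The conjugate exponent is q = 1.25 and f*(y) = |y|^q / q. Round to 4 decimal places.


The conjugate exponent q satisfies 1/p + 1/q = 1.
p = 5, so q = 5/(5 - 1) = 1.25
|y|^q = 6.37^1.25 = 10.1199
f*(6.37) = 10.1199 / 1.25 = 8.0959


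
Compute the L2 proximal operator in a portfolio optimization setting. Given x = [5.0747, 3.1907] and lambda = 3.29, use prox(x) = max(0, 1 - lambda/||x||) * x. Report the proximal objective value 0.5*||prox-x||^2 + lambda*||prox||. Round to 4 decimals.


Step 1: Compute ||x||.
||x|| = 5.9944
Step 2: Compute scaling factor.
scale = max(0, 1 - 3.29/5.9944) = 0.4512
Step 3: prox(x) = [2.2895, 1.4395]
||prox(x)|| = 2.7044
Step 4: Proximal objective.
0.5*||prox-x||^2 = 5.4121
lambda*||prox|| = 8.8975
Total = 14.3096


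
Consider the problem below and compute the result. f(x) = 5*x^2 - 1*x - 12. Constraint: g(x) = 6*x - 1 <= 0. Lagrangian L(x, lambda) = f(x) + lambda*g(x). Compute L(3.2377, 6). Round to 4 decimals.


Step 1: Evaluate f(x).
f(3.2377) = 5*3.2377^2 - 1*3.2377 - 12 = 37.1758
Step 2: Evaluate g(x).
g(3.2377) = 6*3.2377 - 1 = 18.4262
Step 3: Compute Lagrangian.
L = 37.1758 + 6*18.4262 = 147.733


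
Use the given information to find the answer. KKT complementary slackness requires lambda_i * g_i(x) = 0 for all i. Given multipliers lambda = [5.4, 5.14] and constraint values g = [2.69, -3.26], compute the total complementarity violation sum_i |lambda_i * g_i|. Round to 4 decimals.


KKT complementary slackness check:
lambda_1 * g_1 = 5.4 * 2.69 = 14.526
lambda_2 * g_2 = 5.14 * -3.26 = -16.7564
Total violation = 14.526 + 16.7564 = 31.2824


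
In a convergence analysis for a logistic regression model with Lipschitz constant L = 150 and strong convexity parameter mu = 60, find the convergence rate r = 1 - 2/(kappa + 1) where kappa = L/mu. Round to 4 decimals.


Step 1: Compute the condition number.
kappa = L/mu = 150/60 = 2.5
Step 2: Compute the convergence rate.
r = 1 - 2/(kappa + 1) = 1 - 2*mu/(L + mu) = (L - mu)/(L + mu) = 90/210 = 0.4286


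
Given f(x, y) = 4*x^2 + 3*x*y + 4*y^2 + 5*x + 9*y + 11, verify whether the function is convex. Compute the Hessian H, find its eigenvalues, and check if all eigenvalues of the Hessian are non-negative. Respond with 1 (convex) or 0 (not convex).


The Hessian of f(x,y) = 4*x^2 + 3*x*y + 4*y^2 + 5*x + 9*y + 11 is:
H = [[8, 3], [3, 8]]
Trace = 8 + 8 = 16
Determinant = 8*8 - (3)^2 = 55
Discriminant = (16)^2 - 4*55 = 36.0
Eigenvalues: lambda_1 = 5.0, lambda_2 = 11.0
The function is convex.

1


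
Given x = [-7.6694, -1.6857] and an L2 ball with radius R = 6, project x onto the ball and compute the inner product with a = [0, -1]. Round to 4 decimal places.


Step 1: Compute ||x|| (intermediates to 6 decimals).
||x|| = sqrt((-7.6694)^2 + (-1.6857)^2) = 7.85247
Step 2: Project.
Since ||x|| > R, scale = R/||x|| = 6/7.85247 = 0.764091, proj(x) = scale * x
proj(x) = [-5.86012, -1.288028]
Step 3: Dot product.
a^T * proj(x) = 0*(-5.86012) - 1*(-1.288028) = 1.288


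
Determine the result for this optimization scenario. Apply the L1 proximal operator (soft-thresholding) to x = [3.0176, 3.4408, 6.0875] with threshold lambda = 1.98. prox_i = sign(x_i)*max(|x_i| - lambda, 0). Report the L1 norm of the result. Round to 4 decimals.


Soft-thresholding with lambda = 1.98:
prox(3.0176) = sign(3.0176)*max(|3.0176| - 1.98, 0) = 1.0376
prox(3.4408) = sign(3.4408)*max(|3.4408| - 1.98, 0) = 1.4608
prox(6.0875) = sign(6.0875)*max(|6.0875| - 1.98, 0) = 4.1075
prox(x) = [1.0376, 1.4608, 4.1075]
||prox(x)||_1 = 1.0376 + 1.4608 + 4.1075 = 6.6059


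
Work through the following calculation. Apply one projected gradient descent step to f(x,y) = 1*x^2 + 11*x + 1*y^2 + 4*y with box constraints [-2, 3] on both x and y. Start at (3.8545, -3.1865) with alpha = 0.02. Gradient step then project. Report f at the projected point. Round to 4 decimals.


Step 1: Compute gradient at (3.8545, -3.1865).
grad_x = 2*1*3.8545 + 11 = 18.709
grad_y = 2*1*-3.1865 + 4 = -2.373
Step 2: Gradient step.
x_raw = 3.8545 - 0.02*18.709 = 3.4803
y_raw = -3.1865 - 0.02*-2.373 = -3.139
Step 3: Project onto [-2, 3].
x_proj = clip(3.4803) = 3.0
y_proj = clip(-3.139) = -2.0
Step 4: Evaluate f.
f(3.0, -2.0) = 38.0


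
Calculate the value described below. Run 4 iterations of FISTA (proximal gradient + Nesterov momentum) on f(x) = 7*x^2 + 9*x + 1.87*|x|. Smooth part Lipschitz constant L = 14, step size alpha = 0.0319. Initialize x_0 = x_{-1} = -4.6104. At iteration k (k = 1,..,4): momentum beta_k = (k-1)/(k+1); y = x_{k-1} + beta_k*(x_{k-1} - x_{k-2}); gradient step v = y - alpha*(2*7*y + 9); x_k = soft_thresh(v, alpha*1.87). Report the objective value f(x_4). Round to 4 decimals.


FISTA on f(x) = 7*x^2 + 9*x + 1.87*|x|
L = 14, alpha = 0.0319
Iteration 1: beta = 0.0, y = -4.6104 + 0.0*(-4.6104 + 4.6104) = -4.6104
  grad(y) = -55.5456, v = y - alpha*grad = -2.8385
  prox(v) = soft_thresh(-2.8385, 0.0597) = -2.7788
Iteration 2: beta = 0.3333, y = -2.7788 + 0.3333*(-2.7788 + 4.6104) = -2.1683
  grad(y) = -21.3565, v = y - alpha*grad = -1.4871
  prox(v) = soft_thresh(-1.4871, 0.0597) = -1.4274
Iteration 3: beta = 0.5, y = -1.4274 + 0.5*(-1.4274 + 2.7788) = -0.7517
  grad(y) = -1.5234, v = y - alpha*grad = -0.7031
  prox(v) = soft_thresh(-0.7031, 0.0597) = -0.6434
Iteration 4: beta = 0.6, y = -0.6434 + 0.6*(-0.6434 + 1.4274) = -0.173
  grad(y) = 6.5774, v = y - alpha*grad = -0.3829
  prox(v) = soft_thresh(-0.3829, 0.0597) = -0.3232
f(x_4) = 7*(-0.3232)^2 + 9*(-0.3232) + 1.87*|-0.3232| = -1.5732


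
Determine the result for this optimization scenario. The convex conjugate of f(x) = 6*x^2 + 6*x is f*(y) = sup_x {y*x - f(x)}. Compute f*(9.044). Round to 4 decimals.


f*(y) = sup_x {y*x - a*x^2 - b*x} = sup_x {(y-b)*x - a*x^2}
FOC: (y - b) - 2a*x = 0 => x* = (y - b)/(2a)
x* = (9.044 - 6)/(2*6) = 0.2537
f*(9.044) = (y-b)^2/(4a) = (9.044 - 6)^2/(4*6)
= 9.2659/24 = 0.3861


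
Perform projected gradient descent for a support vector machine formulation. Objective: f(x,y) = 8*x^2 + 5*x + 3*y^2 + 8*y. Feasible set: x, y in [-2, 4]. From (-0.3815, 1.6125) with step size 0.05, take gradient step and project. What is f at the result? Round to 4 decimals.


Step 1: Compute gradient at (-0.3815, 1.6125).
grad_x = 2*8*-0.3815 + 5 = -1.104
grad_y = 2*3*1.6125 + 8 = 17.675
Step 2: Gradient step.
x_raw = -0.3815 - 0.05*-1.104 = -0.3263
y_raw = 1.6125 - 0.05*17.675 = 0.7288
Step 3: Project onto [-2, 4].
x_proj = clip(-0.3263) = -0.3263
y_proj = clip(0.7288) = 0.7288
Step 4: Evaluate f.
f(-0.3263, 0.7288) = 6.6435


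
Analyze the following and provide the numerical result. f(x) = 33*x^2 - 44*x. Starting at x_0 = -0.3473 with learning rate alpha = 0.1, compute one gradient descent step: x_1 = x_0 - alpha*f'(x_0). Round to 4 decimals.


We compute the gradient at x_0 and apply the update.
f'(x) = 66*x - 44
f'(-0.3473) = 66*-0.3473 - 44 = -66.9218
x_1 = -0.3473 - 0.1*-66.9218 = 6.3449


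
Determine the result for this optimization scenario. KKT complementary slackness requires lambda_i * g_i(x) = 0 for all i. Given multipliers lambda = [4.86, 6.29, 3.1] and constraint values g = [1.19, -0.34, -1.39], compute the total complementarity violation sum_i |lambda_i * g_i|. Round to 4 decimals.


KKT complementary slackness check:
lambda_1 * g_1 = 4.86 * 1.19 = 5.7834
lambda_2 * g_2 = 6.29 * -0.34 = -2.1386
lambda_3 * g_3 = 3.1 * -1.39 = -4.309
Total violation = 5.7834 + 2.1386 + 4.309 = 12.231


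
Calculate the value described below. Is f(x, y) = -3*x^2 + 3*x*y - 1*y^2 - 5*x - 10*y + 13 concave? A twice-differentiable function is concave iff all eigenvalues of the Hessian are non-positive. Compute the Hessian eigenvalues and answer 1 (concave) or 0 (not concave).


The Hessian of f(x,y) = -3*x^2 + 3*x*y - 1*y^2 - 5*x - 10*y + 13 is:
H = [[-6, 3], [3, -2]]
Trace = -6 - 2 = -8
Determinant = -6*-2 - (3)^2 = 3
Discriminant = (-8)^2 - 4*3 = 52.0
Eigenvalues: lambda_1 = -7.6056, lambda_2 = -0.3944
The function is concave.

1


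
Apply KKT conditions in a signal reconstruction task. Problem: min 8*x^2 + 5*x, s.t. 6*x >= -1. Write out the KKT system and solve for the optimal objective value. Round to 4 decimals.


Step 1: Try lambda = 0 (constraint inactive).
x_unc = -5/(2*8) = -0.3125
Check: 6*-0.3125 = -1.875 < -1 -- violated!
Step 2: Constraint must be active: 6*x = -1
x* = -1/6 = -0.1667 (rounded; the exact value -1/6 is used below)
lambda = (2*8*(-1/6) + 5)/6 = 0.3889
Step 3: Compute optimal value.
f(x*) = 8*(-1/6)^2 + 5*(-1/6) = -0.6111


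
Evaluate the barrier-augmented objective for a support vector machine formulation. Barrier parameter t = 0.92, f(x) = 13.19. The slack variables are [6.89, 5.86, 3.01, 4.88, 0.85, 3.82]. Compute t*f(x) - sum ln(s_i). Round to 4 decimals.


Step 1: Compute log-barrier.
ln values: [1.9301, 1.7681, 1.1019, 1.5851, -0.1625, 1.3403]
phi = -(1.9301 + 1.7681 + 1.1019 + 1.5851 - 0.1625 + 1.3403) = -7.563
Step 2: Compute augmented objective.
t*f(x) = 0.92*13.19 = 12.1348
Total = 12.1348 - 7.563 = 4.5718


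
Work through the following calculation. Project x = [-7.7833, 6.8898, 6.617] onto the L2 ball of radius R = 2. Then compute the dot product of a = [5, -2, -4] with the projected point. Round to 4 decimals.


Step 1: Compute ||x|| (intermediates to 6 decimals).
||x|| = sqrt((-7.7833)^2 + 6.8898^2 + 6.617^2) = 12.322086
Step 2: Project.
Since ||x|| > R, scale = R/||x|| = 2/12.322086 = 0.16231, proj(x) = scale * x
proj(x) = [-1.263307, 1.118283, 1.074005]
Step 3: Dot product.
a^T * proj(x) = 5*(-1.263307) - 2*1.118283 - 4*1.074005 = -12.8491


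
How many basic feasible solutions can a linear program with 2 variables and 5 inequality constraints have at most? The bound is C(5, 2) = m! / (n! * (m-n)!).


Each vertex corresponds to some choice of n active constraints out of m, so the number of vertices is at most C(m, n) = m! / (n!(m-n)!).
m = 5, n = 2
Numerator: 5 * 4
Denominator: 2! = 2
C(5, 2) = 10


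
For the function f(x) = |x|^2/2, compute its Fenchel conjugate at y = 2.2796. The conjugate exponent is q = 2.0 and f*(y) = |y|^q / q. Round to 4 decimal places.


The conjugate exponent q satisfies 1/p + 1/q = 1.
p = 2, so q = 2/(2 - 1) = 2.0
|y|^q = 2.2796^2.0 = 5.1966
f*(2.2796) = 5.1966 / 2.0 = 2.5983


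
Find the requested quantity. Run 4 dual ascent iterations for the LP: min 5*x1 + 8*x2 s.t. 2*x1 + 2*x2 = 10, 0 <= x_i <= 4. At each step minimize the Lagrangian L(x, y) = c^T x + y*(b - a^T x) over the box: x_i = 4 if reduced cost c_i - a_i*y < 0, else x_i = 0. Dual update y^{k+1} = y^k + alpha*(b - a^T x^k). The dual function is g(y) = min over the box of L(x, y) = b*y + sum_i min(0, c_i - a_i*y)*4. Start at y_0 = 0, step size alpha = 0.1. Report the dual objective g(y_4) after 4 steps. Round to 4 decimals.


Dual ascent for LP: min 5*x1 + 8*x2, 2*x1 + 2*x2 = 10, 0 <= x_i <= 4
Step 1: y^k = 0.0, reduced costs: (5.0, 8.0)
  x^k = (0.0, 0.0), subgradient = b - a^T x = 10.0
  y^{k+1} = 0.0 + 0.1*10.0 = 1.0
Step 2: y^k = 1.0, reduced costs: (3.0, 6.0)
  x^k = (0.0, 0.0), subgradient = b - a^T x = 10.0
  y^{k+1} = 1.0 + 0.1*10.0 = 2.0
Step 3: y^k = 2.0, reduced costs: (1.0, 4.0)
  x^k = (0.0, 0.0), subgradient = b - a^T x = 10.0
  y^{k+1} = 2.0 + 0.1*10.0 = 3.0
Step 4: y^k = 3.0, reduced costs: (-1.0, 2.0)
  x^k = (4.0, 0.0), subgradient = b - a^T x = 2.0
  y^{k+1} = 3.0 + 0.1*2.0 = 3.2
Dual objective at y_4 = 3.2: reduced costs (-1.4, 1.6), box minimizer x = (4.0, 0.0)
g(y_4) = b*y + (c1 - a1*y)*x1 + (c2 - a2*y)*x2 = 10*3.2 + (-1.4)*4.0 + 1.6*0.0 = 32.0 - 5.6 + 0.0 = 26.4


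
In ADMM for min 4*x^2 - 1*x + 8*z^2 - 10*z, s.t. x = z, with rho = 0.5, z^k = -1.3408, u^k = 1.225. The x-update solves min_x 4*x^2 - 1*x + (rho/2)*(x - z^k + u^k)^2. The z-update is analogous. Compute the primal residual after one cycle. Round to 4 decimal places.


ADMM iteration with rho = 0.5, z^k = -1.3408, u^k = 1.225
Step 1: x-update.
Minimize 4*x^2 - 1*x + (0.5/2)*(x + 1.3408 + 1.225)^2
FOC: (2*4 + 0.5)*x = 1 + 0.5*(-1.3408 - 1.225)
x^{k+1} = -0.0333
Step 2: z-update.
Minimize 8*z^2 - 10*z + (0.5/2)*(-0.0333 - z + 1.225)^2
FOC: (2*8 + 0.5)*z = 10 + 0.5*(-0.0333 + 1.225)
z^{k+1} = 0.6422
Step 3: u-update.
u^{k+1} = 1.225 - 0.0333 - 0.6422 = 0.5495
Step 4: Primal residual = |-0.0333 - 0.6422| = 0.6755


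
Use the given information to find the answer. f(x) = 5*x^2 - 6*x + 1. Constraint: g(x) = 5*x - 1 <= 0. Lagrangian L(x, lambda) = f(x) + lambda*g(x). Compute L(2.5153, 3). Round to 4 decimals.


Step 1: Evaluate f(x).
f(2.5153) = 5*2.5153^2 - 6*2.5153 + 1 = 17.5419
Step 2: Evaluate g(x).
g(2.5153) = 5*2.5153 - 1 = 11.5765
Step 3: Compute Lagrangian.
L = 17.5419 + 3*11.5765 = 52.2714


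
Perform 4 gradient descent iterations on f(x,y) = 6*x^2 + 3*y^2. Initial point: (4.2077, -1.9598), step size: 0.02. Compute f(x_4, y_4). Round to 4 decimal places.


Gradient descent on f(x,y) = 6*x^2 + 3*y^2.
Starting point: (4.2077, -1.9598), alpha = 0.02
Step 1: grad_x = 2*6*4.2077 = 50.4924, grad_y = 2*3*-1.9598 = -11.7588
  x_1 = 4.2077 - 0.02*50.4924 = 3.1979
  y_1 = -1.9598 - 0.02*-11.7588 = -1.7246
Step 2: grad_x = 2*6*3.1979 = 38.3742, grad_y = 2*3*-1.7246 = -10.3477
  x_2 = 3.1979 - 0.02*38.3742 = 2.4304
  y_2 = -1.7246 - 0.02*-10.3477 = -1.5177
Step 3: grad_x = 2*6*2.4304 = 29.1644, grad_y = 2*3*-1.5177 = -9.106
  x_3 = 2.4304 - 0.02*29.1644 = 1.8471
  y_3 = -1.5177 - 0.02*-9.106 = -1.3355
Step 4: grad_x = 2*6*1.8471 = 22.165, grad_y = 2*3*-1.3355 = -8.0133
  x_4 = 1.8471 - 0.02*22.165 = 1.4038
  y_4 = -1.3355 - 0.02*-8.0133 = -1.1753
f(1.4038, -1.1753) = 6*1.4038^2 + 3*(-1.1753)^2 = 15.9675


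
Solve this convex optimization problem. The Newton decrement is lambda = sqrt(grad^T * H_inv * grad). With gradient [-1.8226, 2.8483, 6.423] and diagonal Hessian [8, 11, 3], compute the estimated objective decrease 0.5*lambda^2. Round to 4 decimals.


Step 1: H is diagonal, so H^(-1) * g = [-0.2278, 0.2589, 2.141].
Step 2: g^T H^(-1) g = sum_i g_i^2 / H_ii
  = (-1.8226)^2/8 + (2.8483)^2/11 + (6.423)^2/3
  = 0.4152 + 0.7375 + 13.7516 = 14.9044
Step 3: Objective decrease = 0.5 * g^T H^(-1) g = 7.4522


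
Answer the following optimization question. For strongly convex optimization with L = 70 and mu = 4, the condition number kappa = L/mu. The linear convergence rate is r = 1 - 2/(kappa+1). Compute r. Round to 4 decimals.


Step 1: Compute the condition number.
kappa = L/mu = 70/4 = 17.5
Step 2: Compute the convergence rate.
r = 1 - 2/(kappa + 1) = 1 - 2*mu/(L + mu) = (L - mu)/(L + mu) = 66/74 = 0.8919


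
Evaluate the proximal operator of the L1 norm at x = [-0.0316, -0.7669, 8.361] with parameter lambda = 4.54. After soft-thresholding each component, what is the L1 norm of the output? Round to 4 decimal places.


Soft-thresholding with lambda = 4.54:
prox(-0.0316) = sign(-0.0316)*max(|-0.0316| - 4.54, 0) = 0.0
prox(-0.7669) = sign(-0.7669)*max(|-0.7669| - 4.54, 0) = 0.0
prox(8.361) = sign(8.361)*max(|8.361| - 4.54, 0) = 3.821
prox(x) = [0.0, 0.0, 3.821]
||prox(x)||_1 = 0.0 + 0.0 + 3.821 = 3.821


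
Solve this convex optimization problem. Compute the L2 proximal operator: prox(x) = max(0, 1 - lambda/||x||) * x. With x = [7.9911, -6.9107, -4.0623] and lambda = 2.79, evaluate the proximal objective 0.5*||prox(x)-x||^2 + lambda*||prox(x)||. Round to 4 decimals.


Step 1: Compute ||x||.
||x|| = 11.3189
Step 2: Compute scaling factor.
scale = max(0, 1 - 2.79/11.3189) = 0.7535
Step 3: prox(x) = [6.0214, -5.2073, -3.061]
||prox(x)|| = 8.5289
Step 4: Proximal objective.
0.5*||prox-x||^2 = 3.8921
lambda*||prox|| = 23.7956
Total = 27.6877


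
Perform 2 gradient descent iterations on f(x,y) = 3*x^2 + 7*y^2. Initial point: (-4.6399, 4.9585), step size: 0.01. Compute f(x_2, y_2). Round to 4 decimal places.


Gradient descent on f(x,y) = 3*x^2 + 7*y^2.
Starting point: (-4.6399, 4.9585), alpha = 0.01
Step 1: grad_x = 2*3*-4.6399 = -27.8394, grad_y = 2*7*4.9585 = 69.419
  x_1 = -4.6399 - 0.01*-27.8394 = -4.3615
  y_1 = 4.9585 - 0.01*69.419 = 4.2643
Step 2: grad_x = 2*3*-4.3615 = -26.169, grad_y = 2*7*4.2643 = 59.7003
  x_2 = -4.3615 - 0.01*-26.169 = -4.0998
  y_2 = 4.2643 - 0.01*59.7003 = 3.6673
f(-4.0998, 3.6673) = 3*(-4.0998)^2 + 7*3.6673^2 = 144.5694


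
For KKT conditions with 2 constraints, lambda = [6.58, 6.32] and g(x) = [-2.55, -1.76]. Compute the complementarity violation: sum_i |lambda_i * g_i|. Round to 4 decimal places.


KKT complementary slackness check:
lambda_1 * g_1 = 6.58 * -2.55 = -16.779
lambda_2 * g_2 = 6.32 * -1.76 = -11.1232
Total violation = 16.779 + 11.1232 = 27.9022


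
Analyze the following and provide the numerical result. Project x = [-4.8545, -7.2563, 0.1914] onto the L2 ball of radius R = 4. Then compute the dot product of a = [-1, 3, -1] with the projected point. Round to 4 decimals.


Step 1: Compute ||x|| (intermediates to 6 decimals).
||x|| = sqrt((-4.8545)^2 + (-7.2563)^2 + 0.1914^2) = 8.732508
Step 2: Project.
Since ||x|| > R, scale = R/||x|| = 4/8.732508 = 0.458059, proj(x) = scale * x
proj(x) = [-2.223647, -3.323814, 0.087672]
Step 3: Dot product.
a^T * proj(x) = -1*(-2.223647) + 3*(-3.323814) - 1*0.087672 = -7.8355


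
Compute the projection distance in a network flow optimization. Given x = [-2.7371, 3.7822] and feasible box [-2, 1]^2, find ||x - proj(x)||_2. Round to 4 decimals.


Project each component onto [-2, 1].
clip(-2.7371) = -2.0, clip(3.7822) = 1.0
Projection = [-2.0, 1.0]
Squared diffs: [0.5433, 7.7406]
Distance = sqrt(8.2839) = 2.8782


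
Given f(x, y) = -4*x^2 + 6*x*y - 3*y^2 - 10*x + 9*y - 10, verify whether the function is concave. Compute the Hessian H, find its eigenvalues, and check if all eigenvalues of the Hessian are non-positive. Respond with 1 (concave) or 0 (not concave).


The Hessian of f(x,y) = -4*x^2 + 6*x*y - 3*y^2 - 10*x + 9*y - 10 is:
H = [[-8, 6], [6, -6]]
Trace = -8 - 6 = -14
Determinant = -8*-6 - (6)^2 = 12
Discriminant = (-14)^2 - 4*12 = 148.0
Eigenvalues: lambda_1 = -13.0828, lambda_2 = -0.9172
The function is concave.

1


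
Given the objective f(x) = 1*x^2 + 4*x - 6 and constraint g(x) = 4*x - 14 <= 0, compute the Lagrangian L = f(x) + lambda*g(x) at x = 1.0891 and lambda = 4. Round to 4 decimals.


Step 1: Evaluate f(x).
f(1.0891) = 1*1.0891^2 + 4*1.0891 - 6 = -0.4575
Step 2: Evaluate g(x).
g(1.0891) = 4*1.0891 - 14 = -9.6436
Step 3: Compute Lagrangian.
L = -0.4575 + 4*-9.6436 = -39.0319


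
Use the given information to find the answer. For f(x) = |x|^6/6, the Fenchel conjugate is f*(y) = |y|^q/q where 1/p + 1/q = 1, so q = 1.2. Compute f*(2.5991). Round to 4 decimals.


The conjugate exponent q satisfies 1/p + 1/q = 1.
p = 6, so q = 6/(6 - 1) = 1.2
|y|^q = 2.5991^1.2 = 3.1462
f*(2.5991) = 3.1462 / 1.2 = 2.6218


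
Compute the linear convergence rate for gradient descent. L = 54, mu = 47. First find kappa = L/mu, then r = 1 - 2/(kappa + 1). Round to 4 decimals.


Step 1: Compute the condition number.
kappa = L/mu = 54/47 = 1.1489
Step 2: Compute the convergence rate.
r = 1 - 2/(kappa + 1) = 1 - 2*mu/(L + mu) = (L - mu)/(L + mu) = 7/101 = 0.0693


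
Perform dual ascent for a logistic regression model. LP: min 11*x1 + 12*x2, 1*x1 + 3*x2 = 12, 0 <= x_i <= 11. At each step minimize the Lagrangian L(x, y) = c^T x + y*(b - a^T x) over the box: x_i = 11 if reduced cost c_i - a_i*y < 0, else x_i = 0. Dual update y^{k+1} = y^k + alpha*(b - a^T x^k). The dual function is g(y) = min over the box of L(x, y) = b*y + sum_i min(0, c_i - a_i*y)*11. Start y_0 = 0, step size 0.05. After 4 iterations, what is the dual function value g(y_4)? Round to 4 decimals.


Dual ascent for LP: min 11*x1 + 12*x2, 1*x1 + 3*x2 = 12, 0 <= x_i <= 11
Step 1: y^k = 0.0, reduced costs: (11.0, 12.0)
  x^k = (0.0, 0.0), subgradient = b - a^T x = 12.0
  y^{k+1} = 0.0 + 0.05*12.0 = 0.6
Step 2: y^k = 0.6, reduced costs: (10.4, 10.2)
  x^k = (0.0, 0.0), subgradient = b - a^T x = 12.0
  y^{k+1} = 0.6 + 0.05*12.0 = 1.2
Step 3: y^k = 1.2, reduced costs: (9.8, 8.4)
  x^k = (0.0, 0.0), subgradient = b - a^T x = 12.0
  y^{k+1} = 1.2 + 0.05*12.0 = 1.8
Step 4: y^k = 1.8, reduced costs: (9.2, 6.6)
  x^k = (0.0, 0.0), subgradient = b - a^T x = 12.0
  y^{k+1} = 1.8 + 0.05*12.0 = 2.4
Dual objective at y_4 = 2.4: reduced costs (8.6, 4.8), box minimizer x = (0.0, 0.0)
g(y_4) = b*y + (c1 - a1*y)*x1 + (c2 - a2*y)*x2 = 12*2.4 + 8.6*0.0 + 4.8*0.0 = 28.8 + 0.0 + 0.0 = 28.8


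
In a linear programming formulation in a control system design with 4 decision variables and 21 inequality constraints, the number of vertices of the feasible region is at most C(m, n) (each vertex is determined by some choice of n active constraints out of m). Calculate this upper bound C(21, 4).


Each vertex corresponds to some choice of n active constraints out of m, so the number of vertices is at most C(m, n) = m! / (n!(m-n)!).
m = 21, n = 4
Numerator: 21 * 20 * 19 * 18
Denominator: 4! = 24
C(21, 4) = 5985


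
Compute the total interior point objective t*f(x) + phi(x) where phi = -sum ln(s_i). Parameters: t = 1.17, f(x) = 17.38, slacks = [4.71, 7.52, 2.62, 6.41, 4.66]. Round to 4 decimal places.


Step 1: Compute log-barrier.
ln values: [1.5497, 2.0176, 0.9632, 1.8579, 1.539]
phi = -(1.5497 + 2.0176 + 0.9632 + 1.8579 + 1.539) = -7.9273
Step 2: Compute augmented objective.
t*f(x) = 1.17*17.38 = 20.3346
Total = 20.3346 - 7.9273 = 12.4073


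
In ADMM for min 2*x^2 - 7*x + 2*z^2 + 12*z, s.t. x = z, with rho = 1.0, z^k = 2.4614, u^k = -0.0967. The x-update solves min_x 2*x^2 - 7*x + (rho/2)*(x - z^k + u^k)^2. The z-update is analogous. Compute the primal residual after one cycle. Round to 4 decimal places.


ADMM iteration with rho = 1.0, z^k = 2.4614, u^k = -0.0967
Step 1: x-update.
Minimize 2*x^2 - 7*x + (1.0/2)*(x - 2.4614 - 0.0967)^2
FOC: (2*2 + 1.0)*x = 7 + 1.0*(2.4614 + 0.0967)
x^{k+1} = 1.9116
Step 2: z-update.
Minimize 2*z^2 + 12*z + (1.0/2)*(1.9116 - z - 0.0967)^2
FOC: (2*2 + 1.0)*z = -12 + 1.0*(1.9116 - 0.0967)
z^{k+1} = -2.037
Step 3: u-update.
u^{k+1} = -0.0967 + 1.9116 + 2.037 = 3.8519
Step 4: Primal residual = |1.9116 + 2.037| = 3.9486


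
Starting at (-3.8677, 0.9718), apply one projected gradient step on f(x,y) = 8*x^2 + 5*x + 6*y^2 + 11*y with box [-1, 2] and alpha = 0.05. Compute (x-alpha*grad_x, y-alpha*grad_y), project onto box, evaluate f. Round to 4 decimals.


Step 1: Compute gradient at (-3.8677, 0.9718).
grad_x = 2*8*-3.8677 + 5 = -56.8832
grad_y = 2*6*0.9718 + 11 = 22.6616
Step 2: Gradient step.
x_raw = -3.8677 - 0.05*-56.8832 = -1.0235
y_raw = 0.9718 - 0.05*22.6616 = -0.1613
Step 3: Project onto [-1, 2].
x_proj = clip(-1.0235) = -1.0
y_proj = clip(-0.1613) = -0.1613
Step 4: Evaluate f.
f(-1.0, -0.1613) = 1.382


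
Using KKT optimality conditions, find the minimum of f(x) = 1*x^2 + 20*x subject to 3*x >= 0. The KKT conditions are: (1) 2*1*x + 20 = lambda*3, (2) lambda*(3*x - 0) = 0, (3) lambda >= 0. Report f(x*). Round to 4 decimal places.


Step 1: Try lambda = 0 (constraint inactive).
x_unc = -20/(2*1) = -10.0
Check: 3*-10.0 = -30.0 < 0 -- violated!
Step 2: Constraint must be active: 3*x = 0
x* = 0/3 = 0.0
lambda = (2*1*0.0 + 20)/3 = 6.6667
Step 3: Compute optimal value.
f(x*) = 1*0.0^2 + 20*0.0 = 0.0


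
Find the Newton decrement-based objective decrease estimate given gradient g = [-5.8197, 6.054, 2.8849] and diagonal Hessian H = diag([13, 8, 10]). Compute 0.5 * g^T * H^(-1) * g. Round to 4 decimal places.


Step 1: H is diagonal, so H^(-1) * g = [-0.4477, 0.7568, 0.2885].
Step 2: g^T H^(-1) g = sum_i g_i^2 / H_ii
  = (-5.8197)^2/13 + (6.054)^2/8 + (2.8849)^2/10
  = 2.6053 + 4.5814 + 0.8323 = 8.0189
Step 3: Objective decrease = 0.5 * g^T H^(-1) g = 4.0095


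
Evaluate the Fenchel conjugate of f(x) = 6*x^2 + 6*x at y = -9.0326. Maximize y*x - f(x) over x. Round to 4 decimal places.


f*(y) = sup_x {y*x - a*x^2 - b*x} = sup_x {(y-b)*x - a*x^2}
FOC: (y - b) - 2a*x = 0 => x* = (y - b)/(2a)
x* = (-9.0326 - 6)/(2*6) = -1.2527
f*(-9.0326) = (y-b)^2/(4a) = (-9.0326 - 6)^2/(4*6)
= 225.9791/24 = 9.4158


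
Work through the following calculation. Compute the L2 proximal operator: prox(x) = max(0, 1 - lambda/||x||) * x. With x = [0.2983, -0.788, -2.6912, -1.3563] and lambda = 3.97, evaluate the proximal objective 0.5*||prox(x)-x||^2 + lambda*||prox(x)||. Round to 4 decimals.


Step 1: Compute ||x||.
||x|| = 3.1292
Step 2: Compute scaling factor.
scale = max(0, 1 - 3.97/3.1292) = 0.0
Step 3: prox(x) = [0.0, -0.0, -0.0, -0.0]
||prox(x)|| = 0.0
Step 4: Proximal objective.
0.5*||prox-x||^2 = 4.896
lambda*||prox|| = 0.0
Total = 4.896
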